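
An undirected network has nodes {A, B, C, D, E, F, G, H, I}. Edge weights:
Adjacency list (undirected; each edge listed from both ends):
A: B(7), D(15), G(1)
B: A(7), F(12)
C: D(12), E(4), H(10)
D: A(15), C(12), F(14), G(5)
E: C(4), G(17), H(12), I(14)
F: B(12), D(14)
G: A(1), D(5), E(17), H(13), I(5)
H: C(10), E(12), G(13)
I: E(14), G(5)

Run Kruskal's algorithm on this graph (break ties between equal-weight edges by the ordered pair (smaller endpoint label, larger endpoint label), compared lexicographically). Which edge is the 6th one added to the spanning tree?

Kruskal: consider edges lightest-first.
A–G (1): add — endpoints in different components.
C–E (4): add — endpoints in different components.
D–G (5): add — endpoints in different components.
G–I (5): add — endpoints in different components.
A–B (7): add — endpoints in different components.
C–H (10): add — endpoints in different components.
B–F (12): add — endpoints in different components.
C–D (12): add — endpoints in different components.
The 6th edge added is C–H.

C-H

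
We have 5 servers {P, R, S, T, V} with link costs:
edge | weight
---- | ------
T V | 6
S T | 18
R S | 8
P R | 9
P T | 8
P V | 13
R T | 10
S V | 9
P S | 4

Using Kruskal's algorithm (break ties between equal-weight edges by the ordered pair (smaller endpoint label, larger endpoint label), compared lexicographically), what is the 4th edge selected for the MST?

Sort edges by weight, then run Kruskal:
P S (4): add. Components now {R} {V} {P,S} {T}
T V (6): add. Components now {R} {T,V} {P,S}
P T (8): add. Components now {R} {P,S,T,V}
R S (8): add. Components now {P,R,S,T,V}
The 4th edge added is R S.

R-S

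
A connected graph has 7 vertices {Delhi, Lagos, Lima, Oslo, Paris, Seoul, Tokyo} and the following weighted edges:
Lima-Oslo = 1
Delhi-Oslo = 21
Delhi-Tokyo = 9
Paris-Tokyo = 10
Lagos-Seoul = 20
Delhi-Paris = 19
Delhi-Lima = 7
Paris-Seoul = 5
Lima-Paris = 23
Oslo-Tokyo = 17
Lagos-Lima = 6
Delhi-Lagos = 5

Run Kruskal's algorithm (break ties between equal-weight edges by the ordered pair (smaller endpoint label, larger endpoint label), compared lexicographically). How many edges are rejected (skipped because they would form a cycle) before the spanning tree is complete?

1

Kruskal's algorithm — process edges by increasing weight (ties by edge label):
Lima-Oslo (1): add. Components now {Delhi} {Tokyo} {Lima,Oslo} {Paris} {Lagos} {Seoul}
Delhi-Lagos (5): add. Components now {Delhi,Lagos} {Tokyo} {Lima,Oslo} {Paris} {Seoul}
Paris-Seoul (5): add. Components now {Delhi,Lagos} {Tokyo} {Lima,Oslo} {Paris,Seoul}
Lagos-Lima (6): add. Components now {Delhi,Lagos,Lima,Oslo} {Tokyo} {Paris,Seoul}
Delhi-Lima (7): skip — Delhi and Lima already connected.
Delhi-Tokyo (9): add. Components now {Delhi,Lagos,Lima,Oslo,Tokyo} {Paris,Seoul}
Paris-Tokyo (10): add. Components now {Delhi,Lagos,Lima,Oslo,Paris,Seoul,Tokyo}
Edges rejected before the tree was complete: 1.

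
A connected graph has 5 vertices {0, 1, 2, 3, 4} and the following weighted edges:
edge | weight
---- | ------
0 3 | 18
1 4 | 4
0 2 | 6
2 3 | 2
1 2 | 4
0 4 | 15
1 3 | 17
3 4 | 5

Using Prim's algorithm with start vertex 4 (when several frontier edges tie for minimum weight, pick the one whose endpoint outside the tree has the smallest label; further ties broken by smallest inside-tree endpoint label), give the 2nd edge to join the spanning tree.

Prim, starting at 4.
Step 1: frontier [1 4 4, 3 4 5, 0 4 15] → take 1 4 (4); add 1.
Step 2: frontier [1 2 4, 1 3 17, 3 4 5, 0 4 15] → take 1 2 (4); add 2.
Step 3: frontier [1 3 17, 2 3 2, 0 2 6, 3 4 5, 0 4 15] → take 2 3 (2); add 3.
Step 4: frontier [0 2 6, 0 3 18, 0 4 15] → take 0 2 (6); add 0.
The 2nd edge added is 1 2.

1-2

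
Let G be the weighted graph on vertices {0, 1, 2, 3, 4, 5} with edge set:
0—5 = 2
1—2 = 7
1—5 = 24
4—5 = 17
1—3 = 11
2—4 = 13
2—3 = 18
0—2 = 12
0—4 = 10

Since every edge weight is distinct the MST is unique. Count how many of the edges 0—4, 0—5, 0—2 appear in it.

Sort edges by weight, then run Kruskal:
0—5 (2): add. Components now {0,5} {1} {2} {3} {4}
1—2 (7): add. Components now {0,5} {1,2} {3} {4}
0—4 (10): add. Components now {0,4,5} {1,2} {3}
1—3 (11): add. Components now {0,4,5} {1,2,3}
0—2 (12): add. Components now {0,1,2,3,4,5}
MST edge set: {0—5, 1—2, 0—4, 1—3, 0—2}.
Of the listed edges, {0—4, 0—5, 0—2} are in the MST → 3.

3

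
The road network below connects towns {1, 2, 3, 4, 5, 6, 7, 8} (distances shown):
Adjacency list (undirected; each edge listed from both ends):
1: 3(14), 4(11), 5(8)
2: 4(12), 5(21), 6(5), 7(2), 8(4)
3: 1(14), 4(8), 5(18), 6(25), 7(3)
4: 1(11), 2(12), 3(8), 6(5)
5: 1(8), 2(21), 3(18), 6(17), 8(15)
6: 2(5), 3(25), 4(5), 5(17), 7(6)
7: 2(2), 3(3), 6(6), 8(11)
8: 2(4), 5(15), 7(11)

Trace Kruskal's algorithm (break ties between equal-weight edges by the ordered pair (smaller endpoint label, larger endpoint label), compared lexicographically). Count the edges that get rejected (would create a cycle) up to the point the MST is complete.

2

Kruskal's algorithm — process edges by increasing weight (ties by edge label):
2 7 (2): add — endpoints in different components.
3 7 (3): add — endpoints in different components.
2 8 (4): add — endpoints in different components.
2 6 (5): add — endpoints in different components.
4 6 (5): add — endpoints in different components.
6 7 (6): skip — 6 and 7 already connected.
1 5 (8): add — endpoints in different components.
3 4 (8): skip — 3 and 4 already connected.
1 4 (11): add — endpoints in different components.
Edges rejected before the tree was complete: 2.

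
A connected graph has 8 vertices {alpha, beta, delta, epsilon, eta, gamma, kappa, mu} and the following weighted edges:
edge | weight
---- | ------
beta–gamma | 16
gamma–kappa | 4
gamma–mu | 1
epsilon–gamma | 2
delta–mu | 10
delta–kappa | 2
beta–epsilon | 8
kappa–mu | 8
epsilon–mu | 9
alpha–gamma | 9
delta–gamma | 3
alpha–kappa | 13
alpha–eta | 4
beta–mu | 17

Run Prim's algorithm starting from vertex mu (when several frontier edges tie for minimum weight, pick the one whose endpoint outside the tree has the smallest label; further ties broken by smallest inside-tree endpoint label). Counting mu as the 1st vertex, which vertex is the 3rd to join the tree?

Prim's algorithm from mu:
Step 1: frontier [gamma–mu 1, kappa–mu 8, epsilon–mu 9, delta–mu 10, beta–mu 17] → take gamma–mu (1); add gamma.
Step 2: frontier [epsilon–gamma 2, delta–gamma 3, gamma–kappa 4, alpha–gamma 9, beta–gamma 16, kappa–mu 8, epsilon–mu 9, delta–mu 10, beta–mu 17] → take epsilon–gamma (2); add epsilon.
Step 3: frontier [beta–epsilon 8, delta–gamma 3, gamma–kappa 4, alpha–gamma 9, beta–gamma 16, kappa–mu 8, delta–mu 10, beta–mu 17] → take delta–gamma (3); add delta.
Step 4: frontier [delta–kappa 2, beta–epsilon 8, gamma–kappa 4, alpha–gamma 9, beta–gamma 16, kappa–mu 8, beta–mu 17] → take delta–kappa (2); add kappa.
Step 5: frontier [beta–epsilon 8, alpha–gamma 9, beta–gamma 16, alpha–kappa 13, beta–mu 17] → take beta–epsilon (8); add beta.
Step 6: frontier [alpha–gamma 9, alpha–kappa 13] → take alpha–gamma (9); add alpha.
Step 7: frontier [alpha–eta 4] → take alpha–eta (4); add eta.
Vertex order: mu, gamma, epsilon, delta, kappa, beta, alpha, eta. The 3rd vertex is epsilon.

epsilon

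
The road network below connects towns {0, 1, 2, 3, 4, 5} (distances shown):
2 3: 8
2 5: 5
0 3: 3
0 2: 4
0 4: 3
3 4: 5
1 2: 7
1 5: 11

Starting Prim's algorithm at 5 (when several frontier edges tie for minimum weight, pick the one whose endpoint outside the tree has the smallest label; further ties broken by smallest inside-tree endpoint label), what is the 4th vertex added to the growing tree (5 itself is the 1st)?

3

Prim, starting at 5.
Step 1: cheapest edge leaving the tree is 2 5 (5); add 2.
Step 2: cheapest edge leaving the tree is 0 2 (4); add 0.
Step 3: cheapest edge leaving the tree is 0 3 (3); add 3.
Step 4: cheapest edge leaving the tree is 0 4 (3); add 4.
Step 5: cheapest edge leaving the tree is 1 2 (7); add 1.
Vertex order: 5, 2, 0, 3, 4, 1. The 4th vertex is 3.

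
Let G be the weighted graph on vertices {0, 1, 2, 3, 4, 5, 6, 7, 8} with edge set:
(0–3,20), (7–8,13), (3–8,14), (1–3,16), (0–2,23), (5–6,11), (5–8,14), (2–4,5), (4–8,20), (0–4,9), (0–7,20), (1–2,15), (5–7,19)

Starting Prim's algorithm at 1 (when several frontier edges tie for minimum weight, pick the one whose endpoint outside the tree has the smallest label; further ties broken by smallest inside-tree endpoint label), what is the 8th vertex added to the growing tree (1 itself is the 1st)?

5

Prim's algorithm from 1:
Step 1: cheapest edge leaving the tree is 1–2 (15); add 2.
Step 2: cheapest edge leaving the tree is 2–4 (5); add 4.
Step 3: cheapest edge leaving the tree is 0–4 (9); add 0.
Step 4: cheapest edge leaving the tree is 1–3 (16); add 3.
Step 5: cheapest edge leaving the tree is 3–8 (14); add 8.
Step 6: cheapest edge leaving the tree is 7–8 (13); add 7.
Step 7: cheapest edge leaving the tree is 5–8 (14); add 5.
Step 8: cheapest edge leaving the tree is 5–6 (11); add 6.
Vertex order: 1, 2, 4, 0, 3, 8, 7, 5, 6. The 8th vertex is 5.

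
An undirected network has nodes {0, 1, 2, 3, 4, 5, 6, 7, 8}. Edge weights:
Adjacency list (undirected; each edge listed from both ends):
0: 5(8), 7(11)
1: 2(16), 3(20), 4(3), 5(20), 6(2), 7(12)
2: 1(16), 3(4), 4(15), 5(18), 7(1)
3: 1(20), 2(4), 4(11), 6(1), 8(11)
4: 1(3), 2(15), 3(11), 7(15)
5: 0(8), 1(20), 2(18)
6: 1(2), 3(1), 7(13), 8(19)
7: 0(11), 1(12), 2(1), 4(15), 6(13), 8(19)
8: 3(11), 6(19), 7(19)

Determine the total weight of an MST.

Grow the tree from 6 using Prim:
Step 1: cheapest edge leaving the tree is 3–6 (1); add 3.
Step 2: cheapest edge leaving the tree is 1–6 (2); add 1.
Step 3: cheapest edge leaving the tree is 1–4 (3); add 4.
Step 4: cheapest edge leaving the tree is 2–3 (4); add 2.
Step 5: cheapest edge leaving the tree is 2–7 (1); add 7.
Step 6: cheapest edge leaving the tree is 0–7 (11); add 0.
Step 7: cheapest edge leaving the tree is 0–5 (8); add 5.
Step 8: cheapest edge leaving the tree is 3–8 (11); add 8.
MST edges: 3–6, 1–6, 1–4, 2–3, 2–7, 0–7, 0–5, 3–8; total weight 1+2+3+4+1+11+8+11 = 41.

41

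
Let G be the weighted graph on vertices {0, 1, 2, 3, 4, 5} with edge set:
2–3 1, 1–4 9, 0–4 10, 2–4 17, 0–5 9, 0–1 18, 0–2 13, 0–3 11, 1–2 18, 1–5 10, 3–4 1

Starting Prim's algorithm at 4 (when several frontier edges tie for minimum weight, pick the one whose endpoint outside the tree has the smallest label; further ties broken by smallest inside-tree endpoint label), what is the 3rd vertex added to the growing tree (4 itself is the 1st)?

Prim's algorithm from 4:
Step 1: frontier [3–4 1, 1–4 9, 0–4 10, 2–4 17] → take 3–4 (1); add 3.
Step 2: frontier [2–3 1, 0–3 11, 1–4 9, 0–4 10, 2–4 17] → take 2–3 (1); add 2.
Step 3: frontier [0–2 13, 1–2 18, 0–3 11, 1–4 9, 0–4 10] → take 1–4 (9); add 1.
Step 4: frontier [1–5 10, 0–1 18, 0–2 13, 0–3 11, 0–4 10] → take 0–4 (10); add 0.
Step 5: frontier [0–5 9, 1–5 10] → take 0–5 (9); add 5.
Vertex order: 4, 3, 2, 1, 0, 5. The 3rd vertex is 2.

2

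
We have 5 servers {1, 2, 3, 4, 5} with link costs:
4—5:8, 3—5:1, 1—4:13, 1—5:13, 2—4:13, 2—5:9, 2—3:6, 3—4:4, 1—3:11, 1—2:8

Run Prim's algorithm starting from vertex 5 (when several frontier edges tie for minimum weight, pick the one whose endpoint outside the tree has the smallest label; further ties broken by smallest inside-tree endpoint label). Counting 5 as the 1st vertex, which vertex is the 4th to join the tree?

Prim's algorithm from 5:
Step 1: cheapest edge leaving the tree is 3—5 (1); add 3.
Step 2: cheapest edge leaving the tree is 3—4 (4); add 4.
Step 3: cheapest edge leaving the tree is 2—3 (6); add 2.
Step 4: cheapest edge leaving the tree is 1—2 (8); add 1.
Vertex order: 5, 3, 4, 2, 1. The 4th vertex is 2.

2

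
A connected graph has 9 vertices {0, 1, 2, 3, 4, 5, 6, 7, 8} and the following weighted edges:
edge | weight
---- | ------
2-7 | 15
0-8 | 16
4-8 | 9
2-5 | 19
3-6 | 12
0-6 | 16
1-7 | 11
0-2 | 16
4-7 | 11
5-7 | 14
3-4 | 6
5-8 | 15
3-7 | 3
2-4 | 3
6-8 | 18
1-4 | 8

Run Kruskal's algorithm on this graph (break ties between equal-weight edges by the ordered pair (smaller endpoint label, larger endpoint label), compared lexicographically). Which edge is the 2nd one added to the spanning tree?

Sort edges by weight, then run Kruskal:
2-4 (3): add — endpoints in different components.
3-7 (3): add — endpoints in different components.
3-4 (6): add — endpoints in different components.
1-4 (8): add — endpoints in different components.
4-8 (9): add — endpoints in different components.
1-7 (11): skip — 1 and 7 already connected.
4-7 (11): skip — 4 and 7 already connected.
3-6 (12): add — endpoints in different components.
5-7 (14): add — endpoints in different components.
2-7 (15): skip — 2 and 7 already connected.
5-8 (15): skip — 5 and 8 already connected.
0-2 (16): add — endpoints in different components.
The 2nd edge added is 3-7.

3-7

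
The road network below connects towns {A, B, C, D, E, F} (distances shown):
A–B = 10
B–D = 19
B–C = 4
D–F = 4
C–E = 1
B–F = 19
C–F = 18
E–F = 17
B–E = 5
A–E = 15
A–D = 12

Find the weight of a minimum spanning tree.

Prim's algorithm from A:
Step 1: frontier [A–B 10, A–D 12, A–E 15] → take A–B (10); add B.
Step 2: frontier [A–D 12, A–E 15, B–C 4, B–E 5, B–D 19, B–F 19] → take B–C (4); add C.
Step 3: frontier [A–D 12, A–E 15, B–E 5, B–D 19, B–F 19, C–E 1, C–F 18] → take C–E (1); add E.
Step 4: frontier [A–D 12, B–D 19, B–F 19, C–F 18, E–F 17] → take A–D (12); add D.
Step 5: frontier [B–F 19, C–F 18, D–F 4, E–F 17] → take D–F (4); add F.
MST edges: A–B, B–C, C–E, A–D, D–F; total weight 10+4+1+12+4 = 31.

31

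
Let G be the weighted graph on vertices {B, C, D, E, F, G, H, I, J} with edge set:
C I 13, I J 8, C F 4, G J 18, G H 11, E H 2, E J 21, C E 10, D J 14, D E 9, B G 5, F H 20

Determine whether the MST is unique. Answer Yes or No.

Yes

Sort edges by weight, then run Kruskal:
E H (2): add — endpoints in different components.
C F (4): add — endpoints in different components.
B G (5): add — endpoints in different components.
I J (8): add — endpoints in different components.
D E (9): add — endpoints in different components.
C E (10): add — endpoints in different components.
G H (11): add — endpoints in different components.
C I (13): add — endpoints in different components.
Every non-tree edge has weight strictly greater than the heaviest edge on the tree path between its endpoints, so the MST is unique.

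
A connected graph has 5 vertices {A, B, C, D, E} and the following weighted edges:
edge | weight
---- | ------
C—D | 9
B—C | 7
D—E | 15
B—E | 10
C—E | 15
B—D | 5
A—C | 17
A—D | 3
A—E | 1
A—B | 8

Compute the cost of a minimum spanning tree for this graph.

16

Prim, starting at D.
Step 1: cheapest edge leaving the tree is A—D (3); add A.
Step 2: cheapest edge leaving the tree is A—E (1); add E.
Step 3: cheapest edge leaving the tree is B—D (5); add B.
Step 4: cheapest edge leaving the tree is B—C (7); add C.
MST edges: A—D, A—E, B—D, B—C; total weight 3+1+5+7 = 16.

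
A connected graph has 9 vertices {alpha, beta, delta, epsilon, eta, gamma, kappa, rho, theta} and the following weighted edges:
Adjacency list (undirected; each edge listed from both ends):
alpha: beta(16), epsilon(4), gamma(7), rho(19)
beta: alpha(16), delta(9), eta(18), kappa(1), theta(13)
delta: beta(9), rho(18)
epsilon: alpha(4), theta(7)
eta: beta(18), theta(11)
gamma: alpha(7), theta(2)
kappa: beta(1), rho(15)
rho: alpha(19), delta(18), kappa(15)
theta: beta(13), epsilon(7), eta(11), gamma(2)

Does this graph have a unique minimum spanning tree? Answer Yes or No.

Sort edges by weight, then run Kruskal:
beta-kappa (1): add — endpoints in different components.
gamma-theta (2): add — endpoints in different components.
alpha-epsilon (4): add — endpoints in different components.
alpha-gamma (7): add — endpoints in different components.
epsilon-theta (7): skip — theta and epsilon already connected.
beta-delta (9): add — endpoints in different components.
eta-theta (11): add — endpoints in different components.
beta-theta (13): add — endpoints in different components.
kappa-rho (15): add — endpoints in different components.
Non-tree edge epsilon-theta has weight 7, equal to the heaviest edge on its tree cycle — swapping gives another MST of the same weight. Not unique.

No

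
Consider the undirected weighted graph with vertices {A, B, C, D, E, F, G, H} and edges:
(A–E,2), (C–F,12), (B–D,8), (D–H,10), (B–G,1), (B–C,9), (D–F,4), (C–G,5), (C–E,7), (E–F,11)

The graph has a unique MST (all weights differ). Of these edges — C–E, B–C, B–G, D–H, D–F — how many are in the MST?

4

Kruskal's algorithm — process edges by increasing weight (ties by edge label):
B–G (1): add — endpoints in different components.
A–E (2): add — endpoints in different components.
D–F (4): add — endpoints in different components.
C–G (5): add — endpoints in different components.
C–E (7): add — endpoints in different components.
B–D (8): add — endpoints in different components.
B–C (9): skip — B and C already connected.
D–H (10): add — endpoints in different components.
MST edge set: {B–G, A–E, D–F, C–G, C–E, B–D, D–H}.
Of the listed edges, {C–E, B–G, D–H, D–F} are in the MST → 4.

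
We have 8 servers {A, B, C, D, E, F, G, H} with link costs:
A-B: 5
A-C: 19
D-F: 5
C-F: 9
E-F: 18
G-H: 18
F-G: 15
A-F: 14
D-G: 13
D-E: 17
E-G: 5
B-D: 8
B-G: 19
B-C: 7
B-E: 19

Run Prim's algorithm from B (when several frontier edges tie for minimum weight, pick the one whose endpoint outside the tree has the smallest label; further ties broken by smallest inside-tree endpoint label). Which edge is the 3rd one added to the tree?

Grow the tree from B using Prim:
Step 1: cheapest edge leaving the tree is A-B (5); add A.
Step 2: cheapest edge leaving the tree is B-C (7); add C.
Step 3: cheapest edge leaving the tree is B-D (8); add D.
Step 4: cheapest edge leaving the tree is D-F (5); add F.
Step 5: cheapest edge leaving the tree is D-G (13); add G.
Step 6: cheapest edge leaving the tree is E-G (5); add E.
Step 7: cheapest edge leaving the tree is G-H (18); add H.
The 3rd edge added is B-D.

B-D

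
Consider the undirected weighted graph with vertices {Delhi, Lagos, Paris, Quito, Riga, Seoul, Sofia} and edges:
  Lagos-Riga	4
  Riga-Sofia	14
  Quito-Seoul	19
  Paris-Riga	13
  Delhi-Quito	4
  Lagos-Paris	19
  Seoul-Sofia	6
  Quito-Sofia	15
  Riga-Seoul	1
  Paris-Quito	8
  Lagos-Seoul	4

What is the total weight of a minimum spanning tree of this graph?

36

Grow the tree from Riga using Prim:
Step 1: cheapest edge leaving the tree is Riga-Seoul (1); add Seoul.
Step 2: cheapest edge leaving the tree is Lagos-Riga (4); add Lagos.
Step 3: cheapest edge leaving the tree is Seoul-Sofia (6); add Sofia.
Step 4: cheapest edge leaving the tree is Paris-Riga (13); add Paris.
Step 5: cheapest edge leaving the tree is Paris-Quito (8); add Quito.
Step 6: cheapest edge leaving the tree is Delhi-Quito (4); add Delhi.
MST edges: Riga-Seoul, Lagos-Riga, Seoul-Sofia, Paris-Riga, Paris-Quito, Delhi-Quito; total weight 1+4+6+13+8+4 = 36.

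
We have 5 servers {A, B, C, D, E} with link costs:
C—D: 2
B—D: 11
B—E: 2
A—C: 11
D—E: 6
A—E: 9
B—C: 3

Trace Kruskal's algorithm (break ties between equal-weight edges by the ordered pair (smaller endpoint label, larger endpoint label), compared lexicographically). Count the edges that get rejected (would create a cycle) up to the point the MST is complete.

Kruskal: consider edges lightest-first.
B—E (2): add. Components now {A} {B,E} {C} {D}
C—D (2): add. Components now {A} {B,E} {C,D}
B—C (3): add. Components now {A} {B,C,D,E}
D—E (6): skip — D and E already connected.
A—E (9): add. Components now {A,B,C,D,E}
Edges rejected before the tree was complete: 1.

1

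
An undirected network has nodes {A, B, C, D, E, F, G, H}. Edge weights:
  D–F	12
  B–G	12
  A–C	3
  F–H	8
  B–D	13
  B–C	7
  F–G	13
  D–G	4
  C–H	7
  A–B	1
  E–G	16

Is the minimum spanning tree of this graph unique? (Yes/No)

Kruskal: consider edges lightest-first.
A–B (1): add — endpoints in different components.
A–C (3): add — endpoints in different components.
D–G (4): add — endpoints in different components.
B–C (7): skip — B and C already connected.
C–H (7): add — endpoints in different components.
F–H (8): add — endpoints in different components.
B–G (12): add — endpoints in different components.
D–F (12): skip — D and F already connected.
B–D (13): skip — B and D already connected.
F–G (13): skip — F and G already connected.
E–G (16): add — endpoints in different components.
Non-tree edge D–F has weight 12, equal to the heaviest edge on its tree cycle — swapping gives another MST of the same weight. Not unique.

No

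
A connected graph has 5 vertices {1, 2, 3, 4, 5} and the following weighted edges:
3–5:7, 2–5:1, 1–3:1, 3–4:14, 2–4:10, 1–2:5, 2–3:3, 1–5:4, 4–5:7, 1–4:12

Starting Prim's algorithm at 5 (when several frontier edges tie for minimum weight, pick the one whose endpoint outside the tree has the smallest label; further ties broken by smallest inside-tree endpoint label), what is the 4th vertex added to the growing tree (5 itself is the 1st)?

1

Grow the tree from 5 using Prim:
Step 1: cheapest edge leaving the tree is 2–5 (1); add 2.
Step 2: cheapest edge leaving the tree is 2–3 (3); add 3.
Step 3: cheapest edge leaving the tree is 1–3 (1); add 1.
Step 4: cheapest edge leaving the tree is 4–5 (7); add 4.
Vertex order: 5, 2, 3, 1, 4. The 4th vertex is 1.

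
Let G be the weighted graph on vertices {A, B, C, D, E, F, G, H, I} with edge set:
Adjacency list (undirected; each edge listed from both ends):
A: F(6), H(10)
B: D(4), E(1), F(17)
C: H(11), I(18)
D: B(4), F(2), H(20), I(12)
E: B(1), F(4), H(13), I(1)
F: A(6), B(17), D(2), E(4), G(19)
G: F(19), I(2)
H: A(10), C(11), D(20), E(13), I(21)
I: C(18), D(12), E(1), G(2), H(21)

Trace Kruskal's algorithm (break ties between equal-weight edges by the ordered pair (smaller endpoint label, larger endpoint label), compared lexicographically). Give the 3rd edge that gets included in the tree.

D-F

Kruskal: consider edges lightest-first.
B-E (1): add — endpoints in different components.
E-I (1): add — endpoints in different components.
D-F (2): add — endpoints in different components.
G-I (2): add — endpoints in different components.
B-D (4): add — endpoints in different components.
E-F (4): skip — E and F already connected.
A-F (6): add — endpoints in different components.
A-H (10): add — endpoints in different components.
C-H (11): add — endpoints in different components.
The 3rd edge added is D-F.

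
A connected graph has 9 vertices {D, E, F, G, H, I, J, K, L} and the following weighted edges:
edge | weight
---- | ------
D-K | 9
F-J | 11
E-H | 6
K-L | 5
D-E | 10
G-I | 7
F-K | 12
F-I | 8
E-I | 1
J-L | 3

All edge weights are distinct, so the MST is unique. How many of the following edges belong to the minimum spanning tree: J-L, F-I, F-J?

Sort edges by weight, then run Kruskal:
E-I (1): add — endpoints in different components.
J-L (3): add — endpoints in different components.
K-L (5): add — endpoints in different components.
E-H (6): add — endpoints in different components.
G-I (7): add — endpoints in different components.
F-I (8): add — endpoints in different components.
D-K (9): add — endpoints in different components.
D-E (10): add — endpoints in different components.
MST edge set: {E-I, J-L, K-L, E-H, G-I, F-I, D-K, D-E}.
Of the listed edges, {J-L, F-I} are in the MST → 2.

2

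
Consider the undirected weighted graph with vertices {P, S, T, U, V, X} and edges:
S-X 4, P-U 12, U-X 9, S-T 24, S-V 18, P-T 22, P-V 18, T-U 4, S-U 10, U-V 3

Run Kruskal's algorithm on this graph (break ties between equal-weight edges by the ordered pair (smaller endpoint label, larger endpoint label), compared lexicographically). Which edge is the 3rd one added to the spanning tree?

T-U

Sort edges by weight, then run Kruskal:
U-V (3): add. Components now {X} {U,V} {S} {T} {P}
S-X (4): add. Components now {S,X} {U,V} {T} {P}
T-U (4): add. Components now {S,X} {T,U,V} {P}
U-X (9): add. Components now {S,T,U,V,X} {P}
S-U (10): skip — S and U already connected.
P-U (12): add. Components now {P,S,T,U,V,X}
The 3rd edge added is T-U.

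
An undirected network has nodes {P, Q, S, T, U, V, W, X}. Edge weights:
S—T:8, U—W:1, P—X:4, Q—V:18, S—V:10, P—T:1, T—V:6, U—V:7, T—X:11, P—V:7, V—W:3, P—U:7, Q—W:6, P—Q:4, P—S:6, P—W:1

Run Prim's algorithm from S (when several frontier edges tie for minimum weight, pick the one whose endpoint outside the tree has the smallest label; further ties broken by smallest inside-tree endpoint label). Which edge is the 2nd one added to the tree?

Grow the tree from S using Prim:
Step 1: cheapest edge leaving the tree is P—S (6); add P.
Step 2: cheapest edge leaving the tree is P—T (1); add T.
Step 3: cheapest edge leaving the tree is P—W (1); add W.
Step 4: cheapest edge leaving the tree is U—W (1); add U.
Step 5: cheapest edge leaving the tree is V—W (3); add V.
Step 6: cheapest edge leaving the tree is P—Q (4); add Q.
Step 7: cheapest edge leaving the tree is P—X (4); add X.
The 2nd edge added is P—T.

P-T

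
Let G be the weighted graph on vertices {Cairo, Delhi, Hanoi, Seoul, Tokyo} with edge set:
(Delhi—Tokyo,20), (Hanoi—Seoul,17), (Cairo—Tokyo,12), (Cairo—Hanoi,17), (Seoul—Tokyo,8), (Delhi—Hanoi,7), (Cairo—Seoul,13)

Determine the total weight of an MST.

44

Prim, starting at Seoul.
Step 1: frontier [Seoul—Tokyo 8, Cairo—Seoul 13, Hanoi—Seoul 17] → take Seoul—Tokyo (8); add Tokyo.
Step 2: frontier [Cairo—Seoul 13, Hanoi—Seoul 17, Cairo—Tokyo 12, Delhi—Tokyo 20] → take Cairo—Tokyo (12); add Cairo.
Step 3: frontier [Cairo—Hanoi 17, Hanoi—Seoul 17, Delhi—Tokyo 20] → take Cairo—Hanoi (17); add Hanoi.
Step 4: frontier [Delhi—Hanoi 7, Delhi—Tokyo 20] → take Delhi—Hanoi (7); add Delhi.
MST edges: Seoul—Tokyo, Cairo—Tokyo, Cairo—Hanoi, Delhi—Hanoi; total weight 8+12+17+7 = 44.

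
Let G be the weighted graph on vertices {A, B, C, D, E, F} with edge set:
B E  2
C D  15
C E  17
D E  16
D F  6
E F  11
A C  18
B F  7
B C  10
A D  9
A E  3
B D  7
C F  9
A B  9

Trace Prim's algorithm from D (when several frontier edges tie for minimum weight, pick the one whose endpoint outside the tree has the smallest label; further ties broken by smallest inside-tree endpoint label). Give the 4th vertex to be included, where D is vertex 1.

E

Grow the tree from D using Prim:
Step 1: frontier [D F 6, B D 7, A D 9, C D 15, D E 16] → take D F (6); add F.
Step 2: frontier [B D 7, A D 9, C D 15, D E 16, B F 7, C F 9, E F 11] → take B D (7); add B.
Step 3: frontier [B E 2, A B 9, B C 10, A D 9, C D 15, D E 16, C F 9, E F 11] → take B E (2); add E.
Step 4: frontier [A B 9, B C 10, A D 9, C D 15, A E 3, C E 17, C F 9] → take A E (3); add A.
Step 5: frontier [A C 18, B C 10, C D 15, C E 17, C F 9] → take C F (9); add C.
Vertex order: D, F, B, E, A, C. The 4th vertex is E.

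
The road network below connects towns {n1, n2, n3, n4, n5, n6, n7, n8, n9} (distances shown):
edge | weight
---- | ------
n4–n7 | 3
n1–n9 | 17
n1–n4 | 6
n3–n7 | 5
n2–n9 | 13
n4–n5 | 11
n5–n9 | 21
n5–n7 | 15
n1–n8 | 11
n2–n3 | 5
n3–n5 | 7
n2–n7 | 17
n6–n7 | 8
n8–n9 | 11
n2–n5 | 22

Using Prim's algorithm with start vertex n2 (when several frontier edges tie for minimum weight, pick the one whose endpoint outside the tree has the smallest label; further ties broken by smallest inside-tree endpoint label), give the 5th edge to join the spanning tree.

Grow the tree from n2 using Prim:
Step 1: cheapest edge leaving the tree is n2–n3 (5); add n3.
Step 2: cheapest edge leaving the tree is n3–n7 (5); add n7.
Step 3: cheapest edge leaving the tree is n4–n7 (3); add n4.
Step 4: cheapest edge leaving the tree is n1–n4 (6); add n1.
Step 5: cheapest edge leaving the tree is n3–n5 (7); add n5.
Step 6: cheapest edge leaving the tree is n6–n7 (8); add n6.
Step 7: cheapest edge leaving the tree is n1–n8 (11); add n8.
Step 8: cheapest edge leaving the tree is n8–n9 (11); add n9.
The 5th edge added is n3–n5.

n3-n5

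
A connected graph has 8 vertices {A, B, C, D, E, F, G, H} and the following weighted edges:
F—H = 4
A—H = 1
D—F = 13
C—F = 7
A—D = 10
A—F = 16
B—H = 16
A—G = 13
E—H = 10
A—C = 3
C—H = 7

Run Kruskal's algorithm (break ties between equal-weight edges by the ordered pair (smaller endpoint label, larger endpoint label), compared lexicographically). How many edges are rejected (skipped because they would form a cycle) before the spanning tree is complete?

Kruskal's algorithm — process edges by increasing weight (ties by edge label):
A—H (1): add — endpoints in different components.
A—C (3): add — endpoints in different components.
F—H (4): add — endpoints in different components.
C—F (7): skip — C and F already connected.
C—H (7): skip — C and H already connected.
A—D (10): add — endpoints in different components.
E—H (10): add — endpoints in different components.
A—G (13): add — endpoints in different components.
D—F (13): skip — D and F already connected.
A—F (16): skip — A and F already connected.
B—H (16): add — endpoints in different components.
Edges rejected before the tree was complete: 4.

4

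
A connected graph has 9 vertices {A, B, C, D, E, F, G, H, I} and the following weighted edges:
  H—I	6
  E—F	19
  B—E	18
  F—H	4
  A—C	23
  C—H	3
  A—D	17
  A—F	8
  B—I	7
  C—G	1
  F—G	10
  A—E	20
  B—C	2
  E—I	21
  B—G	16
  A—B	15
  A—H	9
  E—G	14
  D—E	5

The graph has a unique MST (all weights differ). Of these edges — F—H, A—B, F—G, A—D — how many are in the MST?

1

Sort edges by weight, then run Kruskal:
C—G (1): add — endpoints in different components.
B—C (2): add — endpoints in different components.
C—H (3): add — endpoints in different components.
F—H (4): add — endpoints in different components.
D—E (5): add — endpoints in different components.
H—I (6): add — endpoints in different components.
B—I (7): skip — B and I already connected.
A—F (8): add — endpoints in different components.
A—H (9): skip — A and H already connected.
F—G (10): skip — F and G already connected.
E—G (14): add — endpoints in different components.
MST edge set: {C—G, B—C, C—H, F—H, D—E, H—I, A—F, E—G}.
Of the listed edges, {F—H} are in the MST → 1.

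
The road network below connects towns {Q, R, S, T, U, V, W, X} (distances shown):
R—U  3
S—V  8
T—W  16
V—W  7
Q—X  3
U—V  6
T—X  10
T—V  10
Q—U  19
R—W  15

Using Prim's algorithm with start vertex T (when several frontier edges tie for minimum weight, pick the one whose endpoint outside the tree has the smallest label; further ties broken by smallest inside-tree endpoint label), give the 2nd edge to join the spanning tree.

Grow the tree from T using Prim:
Step 1: cheapest edge leaving the tree is T—V (10); add V.
Step 2: cheapest edge leaving the tree is U—V (6); add U.
Step 3: cheapest edge leaving the tree is R—U (3); add R.
Step 4: cheapest edge leaving the tree is V—W (7); add W.
Step 5: cheapest edge leaving the tree is S—V (8); add S.
Step 6: cheapest edge leaving the tree is T—X (10); add X.
Step 7: cheapest edge leaving the tree is Q—X (3); add Q.
The 2nd edge added is U—V.

U-V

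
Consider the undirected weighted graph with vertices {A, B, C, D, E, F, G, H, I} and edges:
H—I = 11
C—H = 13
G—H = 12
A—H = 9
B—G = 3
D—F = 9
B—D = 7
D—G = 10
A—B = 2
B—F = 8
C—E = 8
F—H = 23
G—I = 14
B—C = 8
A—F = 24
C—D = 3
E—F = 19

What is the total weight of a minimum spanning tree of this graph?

Kruskal's algorithm — process edges by increasing weight (ties by edge label):
A—B (2): add — endpoints in different components.
B—G (3): add — endpoints in different components.
C—D (3): add — endpoints in different components.
B—D (7): add — endpoints in different components.
B—C (8): skip — B and C already connected.
B—F (8): add — endpoints in different components.
C—E (8): add — endpoints in different components.
A—H (9): add — endpoints in different components.
D—F (9): skip — D and F already connected.
D—G (10): skip — D and G already connected.
H—I (11): add — endpoints in different components.
MST edges: A—B, B—G, C—D, B—D, B—F, C—E, A—H, H—I; total weight 2+3+3+7+8+8+9+11 = 51.

51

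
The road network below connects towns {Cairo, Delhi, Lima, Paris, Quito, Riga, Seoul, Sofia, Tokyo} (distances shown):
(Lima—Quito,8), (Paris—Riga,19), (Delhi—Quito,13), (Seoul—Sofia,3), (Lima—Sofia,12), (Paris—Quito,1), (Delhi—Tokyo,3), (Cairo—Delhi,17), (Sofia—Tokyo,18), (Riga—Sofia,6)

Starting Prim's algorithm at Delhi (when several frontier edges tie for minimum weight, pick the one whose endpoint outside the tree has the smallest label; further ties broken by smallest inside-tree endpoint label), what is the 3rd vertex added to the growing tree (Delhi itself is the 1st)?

Quito

Prim, starting at Delhi.
Step 1: frontier [Delhi—Tokyo 3, Delhi—Quito 13, Cairo—Delhi 17] → take Delhi—Tokyo (3); add Tokyo.
Step 2: frontier [Delhi—Quito 13, Cairo—Delhi 17, Sofia—Tokyo 18] → take Delhi—Quito (13); add Quito.
Step 3: frontier [Cairo—Delhi 17, Paris—Quito 1, Lima—Quito 8, Sofia—Tokyo 18] → take Paris—Quito (1); add Paris.
Step 4: frontier [Cairo—Delhi 17, Paris—Riga 19, Lima—Quito 8, Sofia—Tokyo 18] → take Lima—Quito (8); add Lima.
Step 5: frontier [Cairo—Delhi 17, Lima—Sofia 12, Paris—Riga 19, Sofia—Tokyo 18] → take Lima—Sofia (12); add Sofia.
Step 6: frontier [Cairo—Delhi 17, Paris—Riga 19, Seoul—Sofia 3, Riga—Sofia 6] → take Seoul—Sofia (3); add Seoul.
Step 7: frontier [Cairo—Delhi 17, Paris—Riga 19, Riga—Sofia 6] → take Riga—Sofia (6); add Riga.
Step 8: frontier [Cairo—Delhi 17] → take Cairo—Delhi (17); add Cairo.
Vertex order: Delhi, Tokyo, Quito, Paris, Lima, Sofia, Seoul, Riga, Cairo. The 3rd vertex is Quito.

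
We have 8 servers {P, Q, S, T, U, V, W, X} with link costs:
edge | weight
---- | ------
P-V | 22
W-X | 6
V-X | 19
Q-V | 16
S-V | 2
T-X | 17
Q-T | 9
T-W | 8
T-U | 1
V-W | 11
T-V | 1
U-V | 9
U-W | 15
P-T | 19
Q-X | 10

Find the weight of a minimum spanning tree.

46

Prim's algorithm from T:
Step 1: cheapest edge leaving the tree is T-U (1); add U.
Step 2: cheapest edge leaving the tree is T-V (1); add V.
Step 3: cheapest edge leaving the tree is S-V (2); add S.
Step 4: cheapest edge leaving the tree is T-W (8); add W.
Step 5: cheapest edge leaving the tree is W-X (6); add X.
Step 6: cheapest edge leaving the tree is Q-T (9); add Q.
Step 7: cheapest edge leaving the tree is P-T (19); add P.
MST edges: T-U, T-V, S-V, T-W, W-X, Q-T, P-T; total weight 1+1+2+8+6+9+19 = 46.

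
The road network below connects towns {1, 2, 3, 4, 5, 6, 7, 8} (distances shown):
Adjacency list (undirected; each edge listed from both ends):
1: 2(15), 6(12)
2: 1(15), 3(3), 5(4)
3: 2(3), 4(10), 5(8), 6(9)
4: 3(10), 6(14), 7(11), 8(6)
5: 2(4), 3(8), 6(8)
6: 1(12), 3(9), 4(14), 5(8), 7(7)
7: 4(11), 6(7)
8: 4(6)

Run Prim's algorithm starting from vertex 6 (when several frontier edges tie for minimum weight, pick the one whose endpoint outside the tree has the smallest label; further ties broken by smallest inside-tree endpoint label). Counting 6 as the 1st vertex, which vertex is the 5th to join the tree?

3

Prim, starting at 6.
Step 1: frontier [6–7 7, 5–6 8, 3–6 9, 1–6 12, 4–6 14] → take 6–7 (7); add 7.
Step 2: frontier [5–6 8, 3–6 9, 1–6 12, 4–6 14, 4–7 11] → take 5–6 (8); add 5.
Step 3: frontier [2–5 4, 3–5 8, 3–6 9, 1–6 12, 4–6 14, 4–7 11] → take 2–5 (4); add 2.
Step 4: frontier [2–3 3, 1–2 15, 3–5 8, 3–6 9, 1–6 12, 4–6 14, 4–7 11] → take 2–3 (3); add 3.
Step 5: frontier [1–2 15, 3–4 10, 1–6 12, 4–6 14, 4–7 11] → take 3–4 (10); add 4.
Step 6: frontier [1–2 15, 4–8 6, 1–6 12] → take 4–8 (6); add 8.
Step 7: frontier [1–2 15, 1–6 12] → take 1–6 (12); add 1.
Vertex order: 6, 7, 5, 2, 3, 4, 8, 1. The 5th vertex is 3.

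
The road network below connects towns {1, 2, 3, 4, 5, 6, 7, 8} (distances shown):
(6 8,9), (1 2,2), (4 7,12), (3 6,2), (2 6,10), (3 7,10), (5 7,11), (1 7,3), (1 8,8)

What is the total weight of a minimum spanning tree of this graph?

47

Prim, starting at 2.
Step 1: frontier [1 2 2, 2 6 10] → take 1 2 (2); add 1.
Step 2: frontier [1 7 3, 1 8 8, 2 6 10] → take 1 7 (3); add 7.
Step 3: frontier [1 8 8, 2 6 10, 3 7 10, 5 7 11, 4 7 12] → take 1 8 (8); add 8.
Step 4: frontier [2 6 10, 3 7 10, 5 7 11, 4 7 12, 6 8 9] → take 6 8 (9); add 6.
Step 5: frontier [3 6 2, 3 7 10, 5 7 11, 4 7 12] → take 3 6 (2); add 3.
Step 6: frontier [5 7 11, 4 7 12] → take 5 7 (11); add 5.
Step 7: frontier [4 7 12] → take 4 7 (12); add 4.
MST edges: 1 2, 1 7, 1 8, 6 8, 3 6, 5 7, 4 7; total weight 2+3+8+9+2+11+12 = 47.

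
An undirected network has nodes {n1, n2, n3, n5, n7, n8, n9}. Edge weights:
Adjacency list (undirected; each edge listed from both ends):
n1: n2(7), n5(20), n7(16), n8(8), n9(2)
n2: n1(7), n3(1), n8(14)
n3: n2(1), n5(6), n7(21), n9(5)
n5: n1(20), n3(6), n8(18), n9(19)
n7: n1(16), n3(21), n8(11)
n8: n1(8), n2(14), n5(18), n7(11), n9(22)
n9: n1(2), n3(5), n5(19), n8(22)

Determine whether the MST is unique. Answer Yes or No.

Kruskal: consider edges lightest-first.
n2–n3 (1): add. Components now {n1} {n8} {n2,n3} {n7} {n5} {n9}
n1–n9 (2): add. Components now {n1,n9} {n8} {n2,n3} {n7} {n5}
n3–n9 (5): add. Components now {n1,n2,n3,n9} {n8} {n7} {n5}
n3–n5 (6): add. Components now {n1,n2,n3,n5,n9} {n8} {n7}
n1–n2 (7): skip — n1 and n2 already connected.
n1–n8 (8): add. Components now {n1,n2,n3,n5,n8,n9} {n7}
n7–n8 (11): add. Components now {n1,n2,n3,n5,n7,n8,n9}
Every non-tree edge has weight strictly greater than the heaviest edge on the tree path between its endpoints, so the MST is unique.

Yes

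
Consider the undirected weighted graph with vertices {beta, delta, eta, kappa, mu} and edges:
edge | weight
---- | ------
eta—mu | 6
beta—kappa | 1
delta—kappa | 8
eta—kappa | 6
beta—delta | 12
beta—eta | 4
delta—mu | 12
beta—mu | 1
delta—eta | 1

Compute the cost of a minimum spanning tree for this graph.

Prim's algorithm from kappa:
Step 1: frontier [beta—kappa 1, eta—kappa 6, delta—kappa 8] → take beta—kappa (1); add beta.
Step 2: frontier [beta—mu 1, beta—eta 4, beta—delta 12, eta—kappa 6, delta—kappa 8] → take beta—mu (1); add mu.
Step 3: frontier [beta—eta 4, beta—delta 12, eta—kappa 6, delta—kappa 8, eta—mu 6, delta—mu 12] → take beta—eta (4); add eta.
Step 4: frontier [beta—delta 12, delta—eta 1, delta—kappa 8, delta—mu 12] → take delta—eta (1); add delta.
MST edges: beta—kappa, beta—mu, beta—eta, delta—eta; total weight 1+1+4+1 = 7.

7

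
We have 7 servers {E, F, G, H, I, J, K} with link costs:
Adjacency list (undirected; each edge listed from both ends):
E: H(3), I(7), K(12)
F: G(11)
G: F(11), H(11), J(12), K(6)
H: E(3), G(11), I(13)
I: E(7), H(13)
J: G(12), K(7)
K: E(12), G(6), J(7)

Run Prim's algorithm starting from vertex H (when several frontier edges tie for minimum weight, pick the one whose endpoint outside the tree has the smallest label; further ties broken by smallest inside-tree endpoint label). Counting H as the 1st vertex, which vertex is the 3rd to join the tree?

Grow the tree from H using Prim:
Step 1: frontier [E-H 3, G-H 11, H-I 13] → take E-H (3); add E.
Step 2: frontier [E-I 7, E-K 12, G-H 11, H-I 13] → take E-I (7); add I.
Step 3: frontier [E-K 12, G-H 11] → take G-H (11); add G.
Step 4: frontier [E-K 12, G-K 6, F-G 11, G-J 12] → take G-K (6); add K.
Step 5: frontier [F-G 11, G-J 12, J-K 7] → take J-K (7); add J.
Step 6: frontier [F-G 11] → take F-G (11); add F.
Vertex order: H, E, I, G, K, J, F. The 3rd vertex is I.

I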